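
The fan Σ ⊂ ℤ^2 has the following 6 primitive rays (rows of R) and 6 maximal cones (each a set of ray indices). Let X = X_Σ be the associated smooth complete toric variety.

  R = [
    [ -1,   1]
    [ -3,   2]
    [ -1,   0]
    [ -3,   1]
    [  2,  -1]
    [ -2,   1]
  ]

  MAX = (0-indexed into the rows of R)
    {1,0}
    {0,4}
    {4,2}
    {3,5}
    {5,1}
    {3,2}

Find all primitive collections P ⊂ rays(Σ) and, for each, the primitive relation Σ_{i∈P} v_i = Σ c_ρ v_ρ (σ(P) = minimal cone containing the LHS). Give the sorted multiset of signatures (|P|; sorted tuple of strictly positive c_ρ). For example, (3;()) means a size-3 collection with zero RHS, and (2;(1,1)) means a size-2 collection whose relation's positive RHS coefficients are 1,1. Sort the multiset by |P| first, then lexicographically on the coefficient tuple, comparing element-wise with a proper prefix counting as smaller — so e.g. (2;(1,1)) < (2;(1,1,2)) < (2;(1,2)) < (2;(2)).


Primitive collections (9):

  P={4,5}:  v_{4} + v_{5} = 0  →  sig = (2;())
  P={0,2}:  v_{0} + v_{2} = v_{5}  →  sig = (2;(1))
  P={0,5}:  v_{0} + v_{5} = v_{1}  →  sig = (2;(1))
  P={1,4}:  v_{1} + v_{4} = v_{0}  →  sig = (2;(1))
  P={2,5}:  v_{2} + v_{5} = v_{3}  →  sig = (2;(1))
  P={3,4}:  v_{3} + v_{4} = v_{2}  →  sig = (2;(1))
  P={0,3}:  v_{0} + v_{3} = 2·v_{5}  →  sig = (2;(2))
  P={1,2}:  v_{1} + v_{2} = 2·v_{5}  →  sig = (2;(2))
  P={1,3}:  v_{1} + v_{3} = 3·v_{5}  →  sig = (2;(3))

Signatures (|P|; sorted positive RHS coefficients), sorted:
    |P|=2: 9 collections, coeffs (), (1), (1), (1), (1), (1), (2), (2), (3)


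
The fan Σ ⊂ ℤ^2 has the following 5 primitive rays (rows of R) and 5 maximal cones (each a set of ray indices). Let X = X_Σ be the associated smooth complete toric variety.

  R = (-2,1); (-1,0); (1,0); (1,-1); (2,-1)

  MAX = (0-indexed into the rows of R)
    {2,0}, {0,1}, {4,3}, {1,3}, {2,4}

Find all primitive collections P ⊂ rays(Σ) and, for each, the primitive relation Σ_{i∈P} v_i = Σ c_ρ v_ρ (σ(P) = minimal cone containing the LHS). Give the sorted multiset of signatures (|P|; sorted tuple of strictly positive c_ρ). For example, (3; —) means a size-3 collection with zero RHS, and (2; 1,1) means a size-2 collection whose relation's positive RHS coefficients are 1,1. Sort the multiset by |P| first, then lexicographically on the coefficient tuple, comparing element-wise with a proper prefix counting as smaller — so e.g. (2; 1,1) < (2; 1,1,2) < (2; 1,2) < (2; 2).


5 collections generate NE(X_Σ); each relation:

  P = {0,4}:  v_{0} + v_{4} = 0  →  sig = (2; —)
  P = {1,2}:  v_{1} + v_{2} = 0  →  sig = (2; —)
  P = {0,3}:  v_{0} + v_{3} = v_{1}  →  sig = (2; 1)
  P = {1,4}:  v_{1} + v_{4} = v_{3}  →  sig = (2; 1)
  P = {2,3}:  v_{2} + v_{3} = v_{4}  →  sig = (2; 1)

so the primitive-relation signature multiset is
[(2; —), (2; —), (2; 1), (2; 1), (2; 1)]


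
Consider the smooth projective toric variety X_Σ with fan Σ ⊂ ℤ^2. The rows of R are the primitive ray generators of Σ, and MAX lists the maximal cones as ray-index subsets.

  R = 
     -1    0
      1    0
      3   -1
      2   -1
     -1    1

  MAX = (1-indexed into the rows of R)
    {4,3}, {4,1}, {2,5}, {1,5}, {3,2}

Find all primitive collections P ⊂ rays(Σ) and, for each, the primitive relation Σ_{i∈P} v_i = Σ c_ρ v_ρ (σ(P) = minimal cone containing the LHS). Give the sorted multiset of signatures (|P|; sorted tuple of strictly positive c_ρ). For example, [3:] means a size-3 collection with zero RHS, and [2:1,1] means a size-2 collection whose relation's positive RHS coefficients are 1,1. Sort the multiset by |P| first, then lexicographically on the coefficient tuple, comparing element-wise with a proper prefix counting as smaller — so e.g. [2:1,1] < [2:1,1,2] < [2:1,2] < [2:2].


|primitive collections| = 5. Relations:

  P = {1,2}:  v_{1} + v_{2} = 0  so sig = [2:]
  P = {1,3}:  v_{1} + v_{3} = v_{4}  so sig = [2:1]
  P = {2,4}:  v_{2} + v_{4} = v_{3}  so sig = [2:1]
  P = {4,5}:  v_{4} + v_{5} = v_{2}  so sig = [2:1]
  P = {3,5}:  v_{3} + v_{5} = 2·v_{2}  so sig = [2:2]

Hence PRS(X_Σ) =
    |P|=2: 5 collections, coeffs (), (1), (1), (1), (2)


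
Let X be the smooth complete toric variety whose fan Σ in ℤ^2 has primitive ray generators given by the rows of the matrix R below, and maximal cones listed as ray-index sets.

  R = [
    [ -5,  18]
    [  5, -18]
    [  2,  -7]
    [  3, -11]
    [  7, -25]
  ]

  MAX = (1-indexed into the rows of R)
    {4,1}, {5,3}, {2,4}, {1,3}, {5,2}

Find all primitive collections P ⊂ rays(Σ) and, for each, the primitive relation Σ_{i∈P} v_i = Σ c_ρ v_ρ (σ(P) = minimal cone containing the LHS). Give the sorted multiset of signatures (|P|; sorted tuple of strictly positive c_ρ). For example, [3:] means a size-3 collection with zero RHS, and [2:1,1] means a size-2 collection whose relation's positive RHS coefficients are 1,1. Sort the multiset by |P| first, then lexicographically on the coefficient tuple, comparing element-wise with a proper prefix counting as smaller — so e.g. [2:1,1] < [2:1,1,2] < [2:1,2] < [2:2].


5 minimal non-faces of Δ(Σ) (on 5 rays):

  • {1,2}:  v_{1} + v_{2} = 0  so sig = [2:]
  • {1,5}:  v_{1} + v_{5} = v_{3}  so sig = [2:1]
  • {2,3}:  v_{2} + v_{3} = v_{5}  so sig = [2:1]
  • {3,4}:  v_{3} + v_{4} = v_{2}  so sig = [2:1]
  • {4,5}:  v_{4} + v_{5} = 2·v_{2}  so sig = [2:2]

Sorted signature multiset PRS(X):
{ [2:],  [2:1] ×3,  [2:2] }


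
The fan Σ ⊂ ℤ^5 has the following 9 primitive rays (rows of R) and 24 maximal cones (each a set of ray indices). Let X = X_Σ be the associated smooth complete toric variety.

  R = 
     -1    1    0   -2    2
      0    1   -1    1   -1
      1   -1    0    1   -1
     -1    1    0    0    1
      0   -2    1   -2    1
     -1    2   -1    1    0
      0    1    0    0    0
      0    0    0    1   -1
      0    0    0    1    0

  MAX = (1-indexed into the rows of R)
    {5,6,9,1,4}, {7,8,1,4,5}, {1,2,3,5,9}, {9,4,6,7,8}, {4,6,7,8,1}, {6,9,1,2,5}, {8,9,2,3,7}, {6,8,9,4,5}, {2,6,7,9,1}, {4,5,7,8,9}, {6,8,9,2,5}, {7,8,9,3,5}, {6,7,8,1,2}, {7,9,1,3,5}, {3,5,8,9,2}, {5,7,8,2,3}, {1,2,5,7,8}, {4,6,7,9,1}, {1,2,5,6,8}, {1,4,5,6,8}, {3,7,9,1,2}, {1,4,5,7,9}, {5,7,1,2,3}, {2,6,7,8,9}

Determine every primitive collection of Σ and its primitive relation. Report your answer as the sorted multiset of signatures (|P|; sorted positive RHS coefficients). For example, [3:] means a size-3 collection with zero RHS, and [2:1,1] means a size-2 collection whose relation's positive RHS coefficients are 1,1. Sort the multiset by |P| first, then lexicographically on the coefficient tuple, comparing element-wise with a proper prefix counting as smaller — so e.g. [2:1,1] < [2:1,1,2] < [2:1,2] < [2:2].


Σ has 7 primitive collections:

  • {2,4}:  v_{2} + v_{4} = v_{6} ; sig = [2:1]
  • {3,4}:  v_{3} + v_{4} = v_{9} ; sig = [2:1]
  • {3,6}:  v_{3} + v_{6} = v_{2} + v_{9} ; sig = [2:1,1]
  • {1,3,8}:  v_{1} + v_{3} + v_{8} = 0 ; sig = [3:]
  • {1,8,9}:  v_{1} + v_{8} + v_{9} = v_{4} ; sig = [3:1]
  • {5,6,7}:  v_{5} + v_{6} + v_{7} = v_{1} + v_{8} ; sig = [3:1,1]
  • {2,5,7,9}:  v_{2} + v_{5} + v_{7} + v_{9} = 0 ; sig = [4:]

Signatures (|P|; sorted positive RHS coefficients), sorted:
    [2:1]
    [2:1]
    [2:1,1]
    [3:]
    [3:1]
    [3:1,1]
    [4:]


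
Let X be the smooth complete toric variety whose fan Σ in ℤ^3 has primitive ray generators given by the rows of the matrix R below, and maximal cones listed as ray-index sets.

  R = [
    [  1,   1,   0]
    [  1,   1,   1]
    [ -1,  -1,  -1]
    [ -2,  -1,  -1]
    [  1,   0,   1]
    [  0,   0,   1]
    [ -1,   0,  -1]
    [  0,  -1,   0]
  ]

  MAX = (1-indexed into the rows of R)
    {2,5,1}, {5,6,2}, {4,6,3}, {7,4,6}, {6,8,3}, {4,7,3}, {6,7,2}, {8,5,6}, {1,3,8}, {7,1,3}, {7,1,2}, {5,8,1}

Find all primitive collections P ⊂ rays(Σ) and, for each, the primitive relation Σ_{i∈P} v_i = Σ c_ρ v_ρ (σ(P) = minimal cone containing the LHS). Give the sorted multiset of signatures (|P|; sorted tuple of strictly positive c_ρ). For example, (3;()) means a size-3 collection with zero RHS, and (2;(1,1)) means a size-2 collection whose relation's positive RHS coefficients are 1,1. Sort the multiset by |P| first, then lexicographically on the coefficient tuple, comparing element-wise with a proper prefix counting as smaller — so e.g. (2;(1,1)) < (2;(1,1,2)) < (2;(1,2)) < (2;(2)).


11 minimal non-faces of Δ(Σ) (on 8 rays):

  P={2,3}:  v_{2} + v_{3} = 0 ; sig = (2;())
  P={5,7}:  v_{5} + v_{7} = 0 ; sig = (2;())
  P={1,4}:  v_{1} + v_{4} = v_{7} ; sig = (2;(1))
  P={1,6}:  v_{1} + v_{6} = v_{2} ; sig = (2;(1))
  P={2,8}:  v_{2} + v_{8} = v_{5} ; sig = (2;(1))
  P={3,5}:  v_{3} + v_{5} = v_{8} ; sig = (2;(1))
  P={7,8}:  v_{7} + v_{8} = v_{3} ; sig = (2;(1))
  P={2,4}:  v_{2} + v_{4} = v_{6} + v_{7} ; sig = (2;(1,1))
  P={4,5}:  v_{4} + v_{5} = v_{3} + v_{6} ; sig = (2;(1,1))
  P={4,8}:  v_{4} + v_{8} = 2·v_{3} + v_{6} ; sig = (2;(1,2))
  P={3,6,7}:  v_{3} + v_{6} + v_{7} = v_{4} ; sig = (3;(1))

Hence PRS(X_Σ) =
{ (2;()) ×2,  (2;(1)) ×5,  (2;(1,1)) ×2,  (2;(1,2)),  (3;(1)) }


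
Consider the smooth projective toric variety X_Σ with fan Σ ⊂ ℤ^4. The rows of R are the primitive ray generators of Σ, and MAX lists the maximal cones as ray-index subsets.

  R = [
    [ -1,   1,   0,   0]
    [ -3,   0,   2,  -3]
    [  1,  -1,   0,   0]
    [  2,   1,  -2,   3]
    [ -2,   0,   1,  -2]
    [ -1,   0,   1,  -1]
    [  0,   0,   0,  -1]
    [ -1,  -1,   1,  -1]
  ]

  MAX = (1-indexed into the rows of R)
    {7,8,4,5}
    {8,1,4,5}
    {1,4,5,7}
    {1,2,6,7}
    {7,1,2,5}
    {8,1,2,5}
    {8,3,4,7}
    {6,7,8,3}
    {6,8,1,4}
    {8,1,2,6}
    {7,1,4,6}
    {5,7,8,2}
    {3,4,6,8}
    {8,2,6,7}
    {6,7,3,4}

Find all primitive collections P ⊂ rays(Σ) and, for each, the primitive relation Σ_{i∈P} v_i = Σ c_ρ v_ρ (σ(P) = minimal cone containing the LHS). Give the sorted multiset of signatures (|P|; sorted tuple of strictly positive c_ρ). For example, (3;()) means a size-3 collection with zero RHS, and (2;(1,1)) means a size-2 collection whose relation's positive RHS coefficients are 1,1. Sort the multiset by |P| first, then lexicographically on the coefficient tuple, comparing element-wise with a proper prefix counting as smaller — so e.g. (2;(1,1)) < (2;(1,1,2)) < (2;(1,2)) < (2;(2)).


|primitive collections| = 7. Relations:

  P={1,3}:  v_{1} + v_{3} = 0  so sig = (2;())
  P={2,4}:  v_{2} + v_{4} = v_{1}  so sig = (2;(1))
  P={5,6}:  v_{5} + v_{6} = v_{2}  so sig = (2;(1))
  P={3,5}:  v_{3} + v_{5} = v_{7} + v_{8}  so sig = (2;(1,1))
  P={2,3}:  v_{2} + v_{3} = v_{6} + v_{7} + v_{8}  so sig = (2;(1,1,1))
  P={1,7,8}:  v_{1} + v_{7} + v_{8} = v_{5}  so sig = (3;(1))
  P={4,6,7,8}:  v_{4} + v_{6} + v_{7} + v_{8} = 0  so sig = (4;())

so the primitive-relation signature multiset is
    |P|=2: 5 collections, coeffs (), (1), (1), (1,1), (1,1,1)
    |P|=3: 1 collection, coeffs (1)
    |P|=4: 1 collection, coeffs ()


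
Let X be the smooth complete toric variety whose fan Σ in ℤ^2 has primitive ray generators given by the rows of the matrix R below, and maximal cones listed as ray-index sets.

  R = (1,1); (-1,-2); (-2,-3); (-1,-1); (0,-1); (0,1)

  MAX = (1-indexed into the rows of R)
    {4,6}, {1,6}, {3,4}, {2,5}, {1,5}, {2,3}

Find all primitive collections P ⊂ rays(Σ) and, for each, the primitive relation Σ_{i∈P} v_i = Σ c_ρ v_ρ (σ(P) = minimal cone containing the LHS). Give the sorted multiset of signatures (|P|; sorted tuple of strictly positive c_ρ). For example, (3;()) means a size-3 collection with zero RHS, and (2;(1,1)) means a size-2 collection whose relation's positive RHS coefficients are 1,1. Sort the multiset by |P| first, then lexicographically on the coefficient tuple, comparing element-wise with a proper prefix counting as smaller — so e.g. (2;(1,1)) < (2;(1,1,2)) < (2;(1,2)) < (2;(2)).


Σ has 9 primitive collections:

  P = {1,4}:  v_{1} + v_{4} = 0 ; sig = (2;())
  P = {5,6}:  v_{5} + v_{6} = 0 ; sig = (2;())
  P = {1,2}:  v_{1} + v_{2} = v_{5} ; sig = (2;(1))
  P = {1,3}:  v_{1} + v_{3} = v_{2} ; sig = (2;(1))
  P = {2,4}:  v_{2} + v_{4} = v_{3} ; sig = (2;(1))
  P = {2,6}:  v_{2} + v_{6} = v_{4} ; sig = (2;(1))
  P = {4,5}:  v_{4} + v_{5} = v_{2} ; sig = (2;(1))
  P = {3,5}:  v_{3} + v_{5} = 2·v_{2} ; sig = (2;(2))
  P = {3,6}:  v_{3} + v_{6} = 2·v_{4} ; sig = (2;(2))

Signatures (|P|; sorted positive RHS coefficients), sorted:
[(2;()), (2;()), (2;(1)), (2;(1)), (2;(1)), (2;(1)), (2;(1)), (2;(2)), (2;(2))]


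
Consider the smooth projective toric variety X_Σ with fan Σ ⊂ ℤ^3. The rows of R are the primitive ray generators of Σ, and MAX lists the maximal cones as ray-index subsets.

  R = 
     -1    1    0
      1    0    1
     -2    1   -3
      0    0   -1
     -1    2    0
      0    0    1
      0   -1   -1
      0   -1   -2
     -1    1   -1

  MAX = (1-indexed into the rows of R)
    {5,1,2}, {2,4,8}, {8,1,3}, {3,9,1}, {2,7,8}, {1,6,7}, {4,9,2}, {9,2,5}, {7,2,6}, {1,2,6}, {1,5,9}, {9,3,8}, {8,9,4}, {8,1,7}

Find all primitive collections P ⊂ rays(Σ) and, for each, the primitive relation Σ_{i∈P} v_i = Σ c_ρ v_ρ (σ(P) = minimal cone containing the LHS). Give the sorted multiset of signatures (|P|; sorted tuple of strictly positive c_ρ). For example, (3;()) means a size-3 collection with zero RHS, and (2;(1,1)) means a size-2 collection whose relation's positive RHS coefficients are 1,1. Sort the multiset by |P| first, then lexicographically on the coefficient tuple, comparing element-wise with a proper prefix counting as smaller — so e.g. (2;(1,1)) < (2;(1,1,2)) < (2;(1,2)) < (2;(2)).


Minimal non-faces — 20 found among 9 rays, 14 max cones:

  P = {4,6}:  v_{4} + v_{6} = 0  →  sig = (2;())
  P = {1,4}:  v_{1} + v_{4} = v_{9}  →  sig = (2;(1))
  P = {4,7}:  v_{4} + v_{7} = v_{8}  →  sig = (2;(1))
  P = {5,7}:  v_{5} + v_{7} = v_{9}  →  sig = (2;(1))
  P = {6,8}:  v_{6} + v_{8} = v_{7}  →  sig = (2;(1))
  P = {6,9}:  v_{6} + v_{9} = v_{1}  →  sig = (2;(1))
  P = {2,3}:  v_{2} + v_{3} = v_{4} + v_{9}  →  sig = (2;(1,1))
  P = {5,8}:  v_{5} + v_{8} = v_{4} + v_{9}  →  sig = (2;(1,1))
  P = {7,9}:  v_{7} + v_{9} = v_{1} + v_{8}  →  sig = (2;(1,1))
  P = {3,4}:  v_{3} + v_{4} = v_{8} + 2·v_{9}  →  sig = (2;(1,2))
  P = {3,6}:  v_{3} + v_{6} = 2·v_{1} + v_{8}  →  sig = (2;(1,2))
  P = {4,5}:  v_{4} + v_{5} = v_{2} + 2·v_{9}  →  sig = (2;(1,2))
  P = {5,6}:  v_{5} + v_{6} = 2·v_{1} + v_{2}  →  sig = (2;(1,2))
  P = {3,7}:  v_{3} + v_{7} = 2·v_{1} + 2·v_{8}  →  sig = (2;(2,2))
  P = {3,5}:  v_{3} + v_{5} = 3·v_{9}  →  sig = (2;(3))
  P = {1,2,7}:  v_{1} + v_{2} + v_{7} = 0  →  sig = (3;())
  P = {1,2,8}:  v_{1} + v_{2} + v_{8} = v_{4}  →  sig = (3;(1))
  P = {1,2,9}:  v_{1} + v_{2} + v_{9} = v_{5}  →  sig = (3;(1))
  P = {1,8,9}:  v_{1} + v_{8} + v_{9} = v_{3}  →  sig = (3;(1))
  P = {2,8,9}:  v_{2} + v_{8} + v_{9} = 2·v_{4}  →  sig = (3;(2))

Signatures (|P|; sorted positive RHS coefficients), sorted:
    |P|=2: 15 collections, coeffs (), (1), (1), (1), (1), (1), (1,1), (1,1), (1,1), (1,2), (1,2), (1,2), (1,2), (2,2), (3)
    |P|=3: 5 collections, coeffs (), (1), (1), (1), (2)


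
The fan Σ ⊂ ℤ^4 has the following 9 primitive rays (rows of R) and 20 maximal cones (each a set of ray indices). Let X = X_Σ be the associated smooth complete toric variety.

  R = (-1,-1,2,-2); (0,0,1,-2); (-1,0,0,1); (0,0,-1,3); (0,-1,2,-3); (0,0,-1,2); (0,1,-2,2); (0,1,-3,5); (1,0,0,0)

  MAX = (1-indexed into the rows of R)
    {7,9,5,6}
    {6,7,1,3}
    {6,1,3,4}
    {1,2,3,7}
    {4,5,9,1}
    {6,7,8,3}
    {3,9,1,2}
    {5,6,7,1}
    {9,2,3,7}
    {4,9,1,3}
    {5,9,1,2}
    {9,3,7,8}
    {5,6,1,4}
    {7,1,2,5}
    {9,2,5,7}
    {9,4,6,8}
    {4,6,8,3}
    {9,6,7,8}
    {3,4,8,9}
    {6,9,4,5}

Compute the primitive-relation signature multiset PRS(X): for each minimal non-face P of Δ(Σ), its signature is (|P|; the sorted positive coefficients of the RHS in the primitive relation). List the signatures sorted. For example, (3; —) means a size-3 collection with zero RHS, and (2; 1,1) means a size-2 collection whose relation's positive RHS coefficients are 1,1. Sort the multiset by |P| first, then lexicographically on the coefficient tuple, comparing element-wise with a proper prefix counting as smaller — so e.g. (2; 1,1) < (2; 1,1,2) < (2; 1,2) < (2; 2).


Δ(Σ) — 9 vertices, 10 min non-faces:

  {2,6}:  v_{2} + v_{6} = 0  ⇒ sig = (2; —)
  {3,5}:  v_{3} + v_{5} = v_{1}  ⇒ sig = (2; 1)
  {4,7}:  v_{4} + v_{7} = v_{8}  ⇒ sig = (2; 1)
  {5,8}:  v_{5} + v_{8} = v_{6}  ⇒ sig = (2; 1)
  {1,8}:  v_{1} + v_{8} = v_{3} + v_{6}  ⇒ sig = (2; 1,1)
  {2,4}:  v_{2} + v_{4} = v_{3} + v_{9}  ⇒ sig = (2; 1,1)
  {2,8}:  v_{2} + v_{8} = v_{3} + v_{7} + v_{9}  ⇒ sig = (2; 1,1,1)
  {1,7,9}:  v_{1} + v_{7} + v_{9} = 0  ⇒ sig = (3; —)
  {3,6,9}:  v_{3} + v_{6} + v_{9} = v_{4}  ⇒ sig = (3; 1)
  {1,6,9}:  v_{1} + v_{6} + v_{9} = v_{4} + v_{5}  ⇒ sig = (3; 1,1)

Hence PRS(X_Σ) =
[(2; —), (2; 1), (2; 1), (2; 1), (2; 1,1), (2; 1,1), (2; 1,1,1), (3; —), (3; 1), (3; 1,1)]


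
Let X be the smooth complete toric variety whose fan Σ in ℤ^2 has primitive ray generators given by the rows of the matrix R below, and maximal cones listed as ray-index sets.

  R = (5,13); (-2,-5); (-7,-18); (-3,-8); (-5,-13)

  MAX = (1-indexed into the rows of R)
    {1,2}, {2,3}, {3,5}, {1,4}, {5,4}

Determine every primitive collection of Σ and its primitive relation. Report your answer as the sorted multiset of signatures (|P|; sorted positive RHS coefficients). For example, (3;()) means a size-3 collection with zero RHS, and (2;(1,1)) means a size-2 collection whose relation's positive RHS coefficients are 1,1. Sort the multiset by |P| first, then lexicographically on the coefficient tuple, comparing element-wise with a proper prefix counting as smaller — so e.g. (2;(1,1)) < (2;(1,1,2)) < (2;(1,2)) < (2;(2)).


Primitive collections (5):

  P = {1,5}:  v_{1} + v_{5} = 0 ; sig = (2;())
  P = {1,3}:  v_{1} + v_{3} = v_{2} ; sig = (2;(1))
  P = {2,4}:  v_{2} + v_{4} = v_{5} ; sig = (2;(1))
  P = {2,5}:  v_{2} + v_{5} = v_{3} ; sig = (2;(1))
  P = {3,4}:  v_{3} + v_{4} = 2·v_{5} ; sig = (2;(2))

Hence PRS(X_Σ) =
    |P|=2: 5 collections, coeffs (), (1), (1), (1), (2)


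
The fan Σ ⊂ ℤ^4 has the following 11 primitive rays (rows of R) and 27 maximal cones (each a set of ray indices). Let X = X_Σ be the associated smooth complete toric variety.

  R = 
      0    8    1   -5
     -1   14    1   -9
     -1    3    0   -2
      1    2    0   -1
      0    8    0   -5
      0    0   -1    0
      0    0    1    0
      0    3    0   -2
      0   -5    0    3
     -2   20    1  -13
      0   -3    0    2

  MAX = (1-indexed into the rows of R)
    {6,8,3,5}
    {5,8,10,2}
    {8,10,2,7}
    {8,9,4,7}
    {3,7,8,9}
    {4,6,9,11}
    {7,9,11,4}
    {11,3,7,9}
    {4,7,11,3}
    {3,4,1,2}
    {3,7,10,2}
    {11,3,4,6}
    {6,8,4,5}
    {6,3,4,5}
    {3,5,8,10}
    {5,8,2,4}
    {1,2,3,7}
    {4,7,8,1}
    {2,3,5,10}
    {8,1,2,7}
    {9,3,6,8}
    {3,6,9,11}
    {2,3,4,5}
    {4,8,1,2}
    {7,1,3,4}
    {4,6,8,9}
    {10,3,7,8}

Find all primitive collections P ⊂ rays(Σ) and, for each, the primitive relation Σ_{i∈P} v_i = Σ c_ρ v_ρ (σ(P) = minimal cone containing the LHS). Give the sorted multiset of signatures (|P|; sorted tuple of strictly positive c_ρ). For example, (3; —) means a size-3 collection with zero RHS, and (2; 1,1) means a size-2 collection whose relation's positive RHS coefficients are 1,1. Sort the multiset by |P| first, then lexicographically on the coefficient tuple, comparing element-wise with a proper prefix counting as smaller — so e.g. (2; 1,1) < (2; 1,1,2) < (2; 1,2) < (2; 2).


|primitive collections| = 22. Relations:

  • {6,7}:  v_{6} + v_{7} = 0  so sig = (2; —)
  • {8,11}:  v_{8} + v_{11} = 0  so sig = (2; —)
  • {1,6}:  v_{1} + v_{6} = v_{5}  so sig = (2; 1)
  • {5,7}:  v_{5} + v_{7} = v_{1}  so sig = (2; 1)
  • {5,9}:  v_{5} + v_{9} = v_{8}  so sig = (2; 1)
  • {1,5}:  v_{1} + v_{5} = v_{2} + v_{4}  so sig = (2; 1,1)
  • {1,9}:  v_{1} + v_{9} = v_{7} + v_{8}  so sig = (2; 1,1)
  • {2,11}:  v_{2} + v_{11} = v_{1} + v_{3}  so sig = (2; 1,1)
  • {4,10}:  v_{4} + v_{10} = v_{2} + v_{5}  so sig = (2; 1,1)
  • {5,11}:  v_{5} + v_{11} = v_{3} + v_{4}  so sig = (2; 1,1)
  • {10,11}:  v_{10} + v_{11} = v_{2} + v_{3}  so sig = (2; 1,1)
  • {1,11}:  v_{1} + v_{11} = v_{3} + v_{4} + v_{7}  so sig = (2; 1,1,1)
  • {2,6}:  v_{2} + v_{6} = v_{3} + v_{5} + v_{8}  so sig = (2; 1,1,1)
  • {2,9}:  v_{2} + v_{9} = v_{3} + v_{7} + 2·v_{8}  so sig = (2; 1,1,2)
  • {6,10}:  v_{6} + v_{10} = 2·v_{3} + v_{5} + 2·v_{8}  so sig = (2; 1,2,2)
  • {9,10}:  v_{9} + v_{10} = 2·v_{3} + v_{7} + 3·v_{8}  so sig = (2; 1,2,3)
  • {1,10}:  v_{1} + v_{10} = 2·v_{2}  so sig = (2; 2)
  • {3,4,9}:  v_{3} + v_{4} + v_{9} = 0  so sig = (3; —)
  • {1,3,8}:  v_{1} + v_{3} + v_{8} = v_{2}  so sig = (3; 1)
  • {2,3,8}:  v_{2} + v_{3} + v_{8} = v_{10}  so sig = (3; 1)
  • {3,4,8}:  v_{3} + v_{4} + v_{8} = v_{5}  so sig = (3; 1)
  • {2,4,7}:  v_{2} + v_{4} + v_{7} = 2·v_{1}  so sig = (3; 2)

so the primitive-relation signature multiset is
    (2; —)
    (2; —)
    (2; 1)
    (2; 1)
    (2; 1)
    (2; 1,1)
    (2; 1,1)
    (2; 1,1)
    (2; 1,1)
    (2; 1,1)
    (2; 1,1)
    (2; 1,1,1)
    (2; 1,1,1)
    (2; 1,1,2)
    (2; 1,2,2)
    (2; 1,2,3)
    (2; 2)
    (3; —)
    (3; 1)
    (3; 1)
    (3; 1)
    (3; 2)


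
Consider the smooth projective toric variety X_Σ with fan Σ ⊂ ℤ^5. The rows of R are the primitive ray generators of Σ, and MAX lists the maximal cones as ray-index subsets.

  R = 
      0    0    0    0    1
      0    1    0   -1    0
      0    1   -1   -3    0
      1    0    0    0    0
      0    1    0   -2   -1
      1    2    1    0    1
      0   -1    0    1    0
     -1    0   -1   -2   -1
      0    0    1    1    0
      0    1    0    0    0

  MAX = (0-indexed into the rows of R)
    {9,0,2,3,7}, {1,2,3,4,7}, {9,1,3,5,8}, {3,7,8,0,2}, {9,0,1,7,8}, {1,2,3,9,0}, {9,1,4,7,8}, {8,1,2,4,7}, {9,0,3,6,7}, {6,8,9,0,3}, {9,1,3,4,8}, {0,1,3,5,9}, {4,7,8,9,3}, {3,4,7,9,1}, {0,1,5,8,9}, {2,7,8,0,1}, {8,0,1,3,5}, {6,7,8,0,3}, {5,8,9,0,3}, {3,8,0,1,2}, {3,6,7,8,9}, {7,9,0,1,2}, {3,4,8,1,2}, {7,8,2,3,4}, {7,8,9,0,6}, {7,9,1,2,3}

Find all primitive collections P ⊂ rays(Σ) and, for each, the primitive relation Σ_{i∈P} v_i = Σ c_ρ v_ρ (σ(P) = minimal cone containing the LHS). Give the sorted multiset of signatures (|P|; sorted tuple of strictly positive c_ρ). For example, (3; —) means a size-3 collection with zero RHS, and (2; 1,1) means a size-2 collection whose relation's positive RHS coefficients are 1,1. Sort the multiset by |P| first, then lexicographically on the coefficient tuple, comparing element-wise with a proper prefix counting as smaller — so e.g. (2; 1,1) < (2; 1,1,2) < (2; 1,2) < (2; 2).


14 minimal non-faces of Δ(Σ) (on 10 rays):

  {1,6}:  v_{1} + v_{6} = 0 ; sig = (2; —)
  {0,4}:  v_{0} + v_{4} = v_{2} + v_{8} ; sig = (2; 1,1)
  {2,6}:  v_{2} + v_{6} = v_{0} + v_{3} + v_{7} ; sig = (2; 1,1,1)
  {4,6}:  v_{4} + v_{6} = v_{3} + v_{7} + v_{8} ; sig = (2; 1,1,1)
  {5,6}:  v_{5} + v_{6} = v_{0} + v_{3} + v_{8} + v_{9} ; sig = (2; 1,1,1,1)
  {2,5}:  v_{2} + v_{5} = v_{0} + 3·v_{1} + v_{3} ; sig = (2; 1,1,3)
  {4,5}:  v_{4} + v_{5} = 3·v_{1} + v_{3} + v_{8} ; sig = (2; 1,1,3)
  {5,7}:  v_{5} + v_{7} = 2·v_{1} ; sig = (2; 2)
  {2,4,9}:  v_{2} + v_{4} + v_{9} = 3·v_{1} + v_{3} + v_{7} ; sig = (3; 1,1,3)
  {2,8,9}:  v_{2} + v_{8} + v_{9} = 2·v_{1} ; sig = (3; 2)
  {0,1,3,7}:  v_{0} + v_{1} + v_{3} + v_{7} = v_{2} ; sig = (4; 1)
  {1,3,7,8}:  v_{1} + v_{3} + v_{7} + v_{8} = v_{4} ; sig = (4; 1)
  {0,1,3,8,9}:  v_{0} + v_{1} + v_{3} + v_{8} + v_{9} = v_{5} ; sig = (5; 1)
  {0,3,7,8,9}:  v_{0} + v_{3} + v_{7} + v_{8} + v_{9} = v_{1} ; sig = (5; 1)

Sorted signature multiset PRS(X):
{ (2; —),  (2; 1,1),  (2; 1,1,1) ×2,  (2; 1,1,1,1),  (2; 1,1,3) ×2,  (2; 2),  (3; 1,1,3),  (3; 2),  (4; 1) ×2,  (5; 1) ×2 }


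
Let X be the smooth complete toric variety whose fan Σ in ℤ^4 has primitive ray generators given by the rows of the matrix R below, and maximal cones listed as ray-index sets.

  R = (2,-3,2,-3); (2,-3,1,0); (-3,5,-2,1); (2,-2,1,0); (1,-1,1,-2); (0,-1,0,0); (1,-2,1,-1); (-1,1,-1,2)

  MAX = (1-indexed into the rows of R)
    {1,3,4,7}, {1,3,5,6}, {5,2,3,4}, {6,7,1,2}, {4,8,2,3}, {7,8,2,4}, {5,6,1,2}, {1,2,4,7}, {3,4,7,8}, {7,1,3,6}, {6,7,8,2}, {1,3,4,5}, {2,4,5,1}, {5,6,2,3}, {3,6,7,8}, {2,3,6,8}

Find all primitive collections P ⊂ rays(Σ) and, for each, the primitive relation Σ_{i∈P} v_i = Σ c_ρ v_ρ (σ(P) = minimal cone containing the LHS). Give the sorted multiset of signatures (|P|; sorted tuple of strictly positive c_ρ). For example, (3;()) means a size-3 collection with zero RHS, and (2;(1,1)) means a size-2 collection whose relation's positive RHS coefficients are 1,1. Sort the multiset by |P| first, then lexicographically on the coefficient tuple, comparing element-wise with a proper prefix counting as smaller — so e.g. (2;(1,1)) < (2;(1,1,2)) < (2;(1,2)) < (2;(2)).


6 minimal non-faces of Δ(Σ) (on 8 rays):

  P={5,8}:  v_{5} + v_{8} = 0  →  sig = (2;())
  P={1,8}:  v_{1} + v_{8} = v_{7}  →  sig = (2;(1))
  P={4,6}:  v_{4} + v_{6} = v_{2}  →  sig = (2;(1))
  P={5,7}:  v_{5} + v_{7} = v_{1}  →  sig = (2;(1))
  P={2,3,7}:  v_{2} + v_{3} + v_{7} = 0  →  sig = (3;())
  P={1,2,3}:  v_{1} + v_{2} + v_{3} = v_{5}  →  sig = (3;(1))

Signatures (|P|; sorted positive RHS coefficients), sorted:
[(2;()), (2;(1)), (2;(1)), (2;(1)), (3;()), (3;(1))]


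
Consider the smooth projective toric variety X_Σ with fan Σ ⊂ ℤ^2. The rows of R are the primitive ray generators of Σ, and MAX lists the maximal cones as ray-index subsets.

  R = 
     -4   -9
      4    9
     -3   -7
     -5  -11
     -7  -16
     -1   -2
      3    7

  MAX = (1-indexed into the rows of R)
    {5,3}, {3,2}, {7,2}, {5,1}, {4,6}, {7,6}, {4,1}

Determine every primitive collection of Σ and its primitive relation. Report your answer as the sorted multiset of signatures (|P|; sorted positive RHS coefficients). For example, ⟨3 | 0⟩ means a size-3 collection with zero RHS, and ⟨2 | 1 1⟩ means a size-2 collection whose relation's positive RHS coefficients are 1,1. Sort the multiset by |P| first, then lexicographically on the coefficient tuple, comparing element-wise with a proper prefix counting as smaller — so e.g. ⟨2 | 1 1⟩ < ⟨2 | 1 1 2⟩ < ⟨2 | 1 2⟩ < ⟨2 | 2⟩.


14 minimal non-faces of Δ(Σ) (on 7 rays):

  P={1,2}:  v_{1} + v_{2} = 0  ⟹  sig = ⟨2 | 0⟩
  P={3,7}:  v_{3} + v_{7} = 0  ⟹  sig = ⟨2 | 0⟩
  P={1,3}:  v_{1} + v_{3} = v_{5}  ⟹  sig = ⟨2 | 1⟩
  P={1,6}:  v_{1} + v_{6} = v_{4}  ⟹  sig = ⟨2 | 1⟩
  P={1,7}:  v_{1} + v_{7} = v_{6}  ⟹  sig = ⟨2 | 1⟩
  P={2,4}:  v_{2} + v_{4} = v_{6}  ⟹  sig = ⟨2 | 1⟩
  P={2,5}:  v_{2} + v_{5} = v_{3}  ⟹  sig = ⟨2 | 1⟩
  P={2,6}:  v_{2} + v_{6} = v_{7}  ⟹  sig = ⟨2 | 1⟩
  P={3,6}:  v_{3} + v_{6} = v_{1}  ⟹  sig = ⟨2 | 1⟩
  P={5,7}:  v_{5} + v_{7} = v_{1}  ⟹  sig = ⟨2 | 1⟩
  P={3,4}:  v_{3} + v_{4} = 2·v_{1}  ⟹  sig = ⟨2 | 2⟩
  P={4,7}:  v_{4} + v_{7} = 2·v_{6}  ⟹  sig = ⟨2 | 2⟩
  P={5,6}:  v_{5} + v_{6} = 2·v_{1}  ⟹  sig = ⟨2 | 2⟩
  P={4,5}:  v_{4} + v_{5} = 3·v_{1}  ⟹  sig = ⟨2 | 3⟩

Sorted signature multiset PRS(X):
[⟨2 | 0⟩, ⟨2 | 0⟩, ⟨2 | 1⟩, ⟨2 | 1⟩, ⟨2 | 1⟩, ⟨2 | 1⟩, ⟨2 | 1⟩, ⟨2 | 1⟩, ⟨2 | 1⟩, ⟨2 | 1⟩, ⟨2 | 2⟩, ⟨2 | 2⟩, ⟨2 | 2⟩, ⟨2 | 3⟩]


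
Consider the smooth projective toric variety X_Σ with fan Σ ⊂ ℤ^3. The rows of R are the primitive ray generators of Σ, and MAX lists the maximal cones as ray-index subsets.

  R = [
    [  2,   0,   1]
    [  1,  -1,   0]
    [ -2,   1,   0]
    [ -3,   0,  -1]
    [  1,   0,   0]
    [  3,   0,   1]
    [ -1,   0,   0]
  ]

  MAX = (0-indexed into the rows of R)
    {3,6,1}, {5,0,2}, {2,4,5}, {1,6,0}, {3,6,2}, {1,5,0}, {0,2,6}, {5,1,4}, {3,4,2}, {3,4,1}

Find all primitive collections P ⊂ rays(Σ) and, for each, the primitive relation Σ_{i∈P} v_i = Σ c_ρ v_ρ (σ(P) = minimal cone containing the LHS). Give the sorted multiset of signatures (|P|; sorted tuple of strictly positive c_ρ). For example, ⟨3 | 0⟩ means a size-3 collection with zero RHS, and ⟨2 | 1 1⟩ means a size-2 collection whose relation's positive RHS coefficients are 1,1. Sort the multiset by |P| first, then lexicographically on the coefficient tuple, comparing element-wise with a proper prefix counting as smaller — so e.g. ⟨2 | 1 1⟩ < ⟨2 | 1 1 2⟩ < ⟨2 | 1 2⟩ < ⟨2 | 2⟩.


The 6 primitive collections of Σ (r=7, n=3):

  {3,5}:  v_{3} + v_{5} = 0  ⇒ sig = ⟨2 | 0⟩
  {4,6}:  v_{4} + v_{6} = 0  ⇒ sig = ⟨2 | 0⟩
  {0,3}:  v_{0} + v_{3} = v_{6}  ⇒ sig = ⟨2 | 1⟩
  {0,4}:  v_{0} + v_{4} = v_{5}  ⇒ sig = ⟨2 | 1⟩
  {1,2}:  v_{1} + v_{2} = v_{6}  ⇒ sig = ⟨2 | 1⟩
  {5,6}:  v_{5} + v_{6} = v_{0}  ⇒ sig = ⟨2 | 1⟩

Sorted signature multiset PRS(X):
{ ⟨2 | 0⟩ ×2,  ⟨2 | 1⟩ ×4 }


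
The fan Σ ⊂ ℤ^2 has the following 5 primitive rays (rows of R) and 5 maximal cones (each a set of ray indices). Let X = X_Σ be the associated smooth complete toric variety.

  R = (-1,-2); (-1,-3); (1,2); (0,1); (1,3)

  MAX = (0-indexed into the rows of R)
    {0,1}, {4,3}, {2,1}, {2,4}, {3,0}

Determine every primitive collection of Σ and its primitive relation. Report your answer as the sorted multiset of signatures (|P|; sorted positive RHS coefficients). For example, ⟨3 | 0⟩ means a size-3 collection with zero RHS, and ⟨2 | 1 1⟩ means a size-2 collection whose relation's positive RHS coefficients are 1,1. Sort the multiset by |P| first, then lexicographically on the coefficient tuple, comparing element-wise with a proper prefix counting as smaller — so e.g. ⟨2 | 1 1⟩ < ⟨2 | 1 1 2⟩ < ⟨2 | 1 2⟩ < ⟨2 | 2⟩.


5 collections generate NE(X_Σ); each relation:

  {0,2}:  v_{0} + v_{2} = 0 — sig = ⟨2 | 0⟩
  {1,4}:  v_{1} + v_{4} = 0 — sig = ⟨2 | 0⟩
  {0,4}:  v_{0} + v_{4} = v_{3} — sig = ⟨2 | 1⟩
  {1,3}:  v_{1} + v_{3} = v_{0} — sig = ⟨2 | 1⟩
  {2,3}:  v_{2} + v_{3} = v_{4} — sig = ⟨2 | 1⟩

Signatures (|P|; sorted positive RHS coefficients), sorted:
[⟨2 | 0⟩, ⟨2 | 0⟩, ⟨2 | 1⟩, ⟨2 | 1⟩, ⟨2 | 1⟩]


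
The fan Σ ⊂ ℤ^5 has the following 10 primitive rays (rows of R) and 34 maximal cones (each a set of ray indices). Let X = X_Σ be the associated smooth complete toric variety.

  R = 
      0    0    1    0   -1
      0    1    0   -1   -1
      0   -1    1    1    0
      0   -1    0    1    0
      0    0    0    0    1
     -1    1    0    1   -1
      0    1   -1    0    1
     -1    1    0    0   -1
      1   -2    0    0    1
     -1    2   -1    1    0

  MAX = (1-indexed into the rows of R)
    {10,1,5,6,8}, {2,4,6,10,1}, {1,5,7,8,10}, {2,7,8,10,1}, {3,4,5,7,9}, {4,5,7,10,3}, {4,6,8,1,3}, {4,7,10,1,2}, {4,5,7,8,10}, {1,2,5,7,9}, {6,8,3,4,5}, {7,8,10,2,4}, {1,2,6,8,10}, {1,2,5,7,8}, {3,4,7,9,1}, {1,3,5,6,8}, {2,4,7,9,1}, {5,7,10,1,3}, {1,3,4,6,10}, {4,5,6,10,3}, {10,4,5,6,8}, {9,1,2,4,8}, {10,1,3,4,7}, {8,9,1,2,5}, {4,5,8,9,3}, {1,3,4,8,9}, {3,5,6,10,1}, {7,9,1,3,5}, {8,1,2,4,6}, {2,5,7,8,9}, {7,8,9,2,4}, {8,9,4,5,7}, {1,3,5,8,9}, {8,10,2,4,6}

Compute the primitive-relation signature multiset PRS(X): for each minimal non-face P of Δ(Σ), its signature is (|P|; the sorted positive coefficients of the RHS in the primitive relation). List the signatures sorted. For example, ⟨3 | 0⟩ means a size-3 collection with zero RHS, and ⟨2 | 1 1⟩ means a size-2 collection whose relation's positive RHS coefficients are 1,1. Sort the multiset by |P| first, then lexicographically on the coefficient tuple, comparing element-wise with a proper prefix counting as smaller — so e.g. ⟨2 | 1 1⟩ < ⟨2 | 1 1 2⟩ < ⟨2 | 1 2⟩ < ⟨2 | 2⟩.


13 minimal non-faces of Δ(Σ) (on 10 rays):

  P = {2,3}:  v_{2} + v_{3} = v_{1}  ⟹  sig = ⟨2 | 1⟩
  P = {6,7}:  v_{6} + v_{7} = v_{10}  ⟹  sig = ⟨2 | 1⟩
  P = {6,9}:  v_{6} + v_{9} = v_{4}  ⟹  sig = ⟨2 | 1⟩
  P = {9,10}:  v_{9} + v_{10} = v_{4} + v_{7}  ⟹  sig = ⟨2 | 1 1⟩
  P = {2,4,5}:  v_{2} + v_{4} + v_{5} = 0  ⟹  sig = ⟨3 | 0⟩
  P = {1,4,5}:  v_{1} + v_{4} + v_{5} = v_{3}  ⟹  sig = ⟨3 | 1⟩
  P = {3,7,8}:  v_{3} + v_{7} + v_{8} = v_{5} + v_{6}  ⟹  sig = ⟨3 | 1 1⟩
  P = {2,5,6}:  v_{2} + v_{5} + v_{6} = v_{1} + v_{7} + v_{8}  ⟹  sig = ⟨3 | 1 1 1⟩
  P = {2,5,10}:  v_{2} + v_{5} + v_{10} = v_{1} + 2·v_{7} + v_{8}  ⟹  sig = ⟨3 | 1 1 2⟩
  P = {3,8,10}:  v_{3} + v_{8} + v_{10} = v_{5} + 2·v_{6}  ⟹  sig = ⟨3 | 1 2⟩
  P = {1,7,8,9}:  v_{1} + v_{7} + v_{8} + v_{9} = 0  ⟹  sig = ⟨4 | 0⟩
  P = {1,4,7,8}:  v_{1} + v_{4} + v_{7} + v_{8} = v_{6}  ⟹  sig = ⟨4 | 1⟩
  P = {1,4,8,10}:  v_{1} + v_{4} + v_{8} + v_{10} = 2·v_{6}  ⟹  sig = ⟨4 | 2⟩

Signatures (|P|; sorted positive RHS coefficients), sorted:
    ⟨2 | 1⟩
    ⟨2 | 1⟩
    ⟨2 | 1⟩
    ⟨2 | 1 1⟩
    ⟨3 | 0⟩
    ⟨3 | 1⟩
    ⟨3 | 1 1⟩
    ⟨3 | 1 1 1⟩
    ⟨3 | 1 1 2⟩
    ⟨3 | 1 2⟩
    ⟨4 | 0⟩
    ⟨4 | 1⟩
    ⟨4 | 2⟩


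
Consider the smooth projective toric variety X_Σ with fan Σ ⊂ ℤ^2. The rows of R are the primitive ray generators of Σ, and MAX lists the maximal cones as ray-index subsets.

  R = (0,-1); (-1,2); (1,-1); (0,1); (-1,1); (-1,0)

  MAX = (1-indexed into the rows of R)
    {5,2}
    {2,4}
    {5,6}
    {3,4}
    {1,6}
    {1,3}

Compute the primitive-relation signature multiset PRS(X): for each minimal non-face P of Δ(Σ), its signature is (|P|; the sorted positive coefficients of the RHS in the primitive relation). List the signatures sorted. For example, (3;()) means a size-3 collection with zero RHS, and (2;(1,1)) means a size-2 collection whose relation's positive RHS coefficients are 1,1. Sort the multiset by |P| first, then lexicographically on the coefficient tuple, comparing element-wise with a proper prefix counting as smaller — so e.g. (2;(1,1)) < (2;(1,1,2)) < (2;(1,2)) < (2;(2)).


Σ has 9 primitive collections:

  • {1,4}:  v_{1} + v_{4} = 0  →  sig = (2;())
  • {3,5}:  v_{3} + v_{5} = 0  →  sig = (2;())
  • {1,2}:  v_{1} + v_{2} = v_{5}  →  sig = (2;(1))
  • {1,5}:  v_{1} + v_{5} = v_{6}  →  sig = (2;(1))
  • {2,3}:  v_{2} + v_{3} = v_{4}  →  sig = (2;(1))
  • {3,6}:  v_{3} + v_{6} = v_{1}  →  sig = (2;(1))
  • {4,5}:  v_{4} + v_{5} = v_{2}  →  sig = (2;(1))
  • {4,6}:  v_{4} + v_{6} = v_{5}  →  sig = (2;(1))
  • {2,6}:  v_{2} + v_{6} = 2·v_{5}  →  sig = (2;(2))

so the primitive-relation signature multiset is
{ (2;()) ×2,  (2;(1)) ×6,  (2;(2)) }


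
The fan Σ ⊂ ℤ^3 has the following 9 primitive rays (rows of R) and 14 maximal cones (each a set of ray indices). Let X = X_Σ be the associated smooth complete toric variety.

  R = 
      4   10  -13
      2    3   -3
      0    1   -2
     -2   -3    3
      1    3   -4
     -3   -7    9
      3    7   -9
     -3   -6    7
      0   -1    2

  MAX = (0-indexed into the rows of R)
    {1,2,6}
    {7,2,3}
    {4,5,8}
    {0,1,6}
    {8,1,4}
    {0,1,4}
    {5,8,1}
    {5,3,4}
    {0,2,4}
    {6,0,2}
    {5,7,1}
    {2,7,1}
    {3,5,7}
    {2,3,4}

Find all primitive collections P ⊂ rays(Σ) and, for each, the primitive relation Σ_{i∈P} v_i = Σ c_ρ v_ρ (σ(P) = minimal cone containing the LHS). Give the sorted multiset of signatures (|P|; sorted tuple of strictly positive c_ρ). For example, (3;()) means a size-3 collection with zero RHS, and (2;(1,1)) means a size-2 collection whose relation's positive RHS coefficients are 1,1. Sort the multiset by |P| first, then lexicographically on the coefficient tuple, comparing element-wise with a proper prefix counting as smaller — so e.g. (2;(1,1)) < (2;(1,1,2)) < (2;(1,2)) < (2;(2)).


Σ has 18 primitive collections:

  P={1,3}:  v_{1} + v_{3} = 0  →  sig = (2;())
  P={2,8}:  v_{2} + v_{8} = 0  →  sig = (2;())
  P={5,6}:  v_{5} + v_{6} = 0  →  sig = (2;())
  P={0,5}:  v_{0} + v_{5} = v_{4}  →  sig = (2;(1))
  P={2,5}:  v_{2} + v_{5} = v_{7}  →  sig = (2;(1))
  P={4,6}:  v_{4} + v_{6} = v_{0}  →  sig = (2;(1))
  P={4,7}:  v_{4} + v_{7} = v_{3}  →  sig = (2;(1))
  P={6,7}:  v_{6} + v_{7} = v_{2}  →  sig = (2;(1))
  P={7,8}:  v_{7} + v_{8} = v_{5}  →  sig = (2;(1))
  P={0,7}:  v_{0} + v_{7} = v_{2} + v_{4}  →  sig = (2;(1,1))
  P={3,6}:  v_{3} + v_{6} = v_{2} + v_{4}  →  sig = (2;(1,1))
  P={3,8}:  v_{3} + v_{8} = v_{4} + v_{5}  →  sig = (2;(1,1))
  P={6,8}:  v_{6} + v_{8} = v_{1} + v_{4}  →  sig = (2;(1,1))
  P={0,3}:  v_{0} + v_{3} = v_{2} + 2·v_{4}  →  sig = (2;(1,2))
  P={0,8}:  v_{0} + v_{8} = v_{1} + 2·v_{4}  →  sig = (2;(1,2))
  P={1,2,4}:  v_{1} + v_{2} + v_{4} = v_{6}  →  sig = (3;(1))
  P={1,4,5}:  v_{1} + v_{4} + v_{5} = v_{8}  →  sig = (3;(1))
  P={0,1,2}:  v_{0} + v_{1} + v_{2} = 2·v_{6}  →  sig = (3;(2))

Hence PRS(X_Σ) =
    |P|=2: 15 collections, coeffs (), (), (), (1), (1), (1), (1), (1), (1), (1,1), (1,1), (1,1), (1,1), (1,2), (1,2)
    |P|=3: 3 collections, coeffs (1), (1), (2)


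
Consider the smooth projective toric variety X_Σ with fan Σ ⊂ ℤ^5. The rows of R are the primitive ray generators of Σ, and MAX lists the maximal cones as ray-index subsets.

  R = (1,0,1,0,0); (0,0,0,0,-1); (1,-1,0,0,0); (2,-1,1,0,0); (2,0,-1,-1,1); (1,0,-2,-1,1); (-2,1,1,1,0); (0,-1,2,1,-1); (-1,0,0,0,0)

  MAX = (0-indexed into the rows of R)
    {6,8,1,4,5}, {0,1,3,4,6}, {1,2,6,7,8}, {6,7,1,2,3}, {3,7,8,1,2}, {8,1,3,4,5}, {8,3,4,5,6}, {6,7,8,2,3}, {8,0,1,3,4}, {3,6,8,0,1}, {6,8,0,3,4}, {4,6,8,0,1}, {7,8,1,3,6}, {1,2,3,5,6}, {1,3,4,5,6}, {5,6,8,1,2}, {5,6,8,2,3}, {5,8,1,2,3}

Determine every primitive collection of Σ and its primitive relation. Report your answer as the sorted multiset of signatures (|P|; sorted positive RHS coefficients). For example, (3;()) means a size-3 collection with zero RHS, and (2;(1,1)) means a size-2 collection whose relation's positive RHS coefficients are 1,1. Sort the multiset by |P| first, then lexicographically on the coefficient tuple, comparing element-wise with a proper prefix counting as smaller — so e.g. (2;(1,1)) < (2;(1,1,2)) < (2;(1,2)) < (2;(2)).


Σ has 9 primitive collections:

  • {0,2}:  v_{0} + v_{2} = v_{3}  ⇒ sig = (2;(1))
  • {0,5}:  v_{0} + v_{5} = v_{4}  ⇒ sig = (2;(1))
  • {4,7}:  v_{4} + v_{7} = v_{3}  ⇒ sig = (2;(1))
  • {5,7}:  v_{5} + v_{7} = v_{2}  ⇒ sig = (2;(1))
  • {2,4}:  v_{2} + v_{4} = v_{3} + v_{5}  ⇒ sig = (2;(1,1))
  • {0,7}:  v_{0} + v_{7} = v_{1} + 2·v_{3} + v_{6} + v_{8}  ⇒ sig = (2;(1,1,1,2))
  • {1,3,5,6,8}:  v_{1} + v_{3} + v_{5} + v_{6} + v_{8} = 0  ⇒ sig = (5;())
  • {1,2,3,6,8}:  v_{1} + v_{2} + v_{3} + v_{6} + v_{8} = v_{7}  ⇒ sig = (5;(1))
  • {1,3,4,6,8}:  v_{1} + v_{3} + v_{4} + v_{6} + v_{8} = v_{0}  ⇒ sig = (5;(1))

Hence PRS(X_Σ) =
[(2;(1)), (2;(1)), (2;(1)), (2;(1)), (2;(1,1)), (2;(1,1,1,2)), (5;()), (5;(1)), (5;(1))]


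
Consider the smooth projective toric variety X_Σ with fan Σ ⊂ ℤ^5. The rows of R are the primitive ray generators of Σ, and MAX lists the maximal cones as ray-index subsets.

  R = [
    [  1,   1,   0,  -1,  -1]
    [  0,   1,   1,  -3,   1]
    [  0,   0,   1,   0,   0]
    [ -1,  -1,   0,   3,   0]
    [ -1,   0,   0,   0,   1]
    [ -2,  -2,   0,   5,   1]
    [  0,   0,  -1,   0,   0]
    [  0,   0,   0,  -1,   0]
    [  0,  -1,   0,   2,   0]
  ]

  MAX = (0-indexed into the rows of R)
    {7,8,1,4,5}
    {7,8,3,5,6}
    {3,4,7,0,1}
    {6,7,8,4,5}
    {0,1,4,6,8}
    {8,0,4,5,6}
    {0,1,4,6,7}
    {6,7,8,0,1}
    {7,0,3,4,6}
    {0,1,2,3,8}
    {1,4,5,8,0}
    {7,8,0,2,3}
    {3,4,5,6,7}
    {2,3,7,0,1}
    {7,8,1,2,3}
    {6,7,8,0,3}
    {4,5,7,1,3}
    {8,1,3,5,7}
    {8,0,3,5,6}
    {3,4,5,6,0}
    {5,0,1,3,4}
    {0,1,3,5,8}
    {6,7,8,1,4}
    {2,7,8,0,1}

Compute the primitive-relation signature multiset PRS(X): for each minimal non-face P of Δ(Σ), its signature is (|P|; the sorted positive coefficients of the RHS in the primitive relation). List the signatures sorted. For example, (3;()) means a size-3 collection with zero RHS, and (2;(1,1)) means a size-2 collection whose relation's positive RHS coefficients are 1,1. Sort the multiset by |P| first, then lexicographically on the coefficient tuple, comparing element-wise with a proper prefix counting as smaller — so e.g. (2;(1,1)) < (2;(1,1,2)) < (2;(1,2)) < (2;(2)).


The 9 primitive collections of Σ (r=9, n=5):

  • {2,6}:  v_{2} + v_{6} = 0  ⇒ sig = (2;())
  • {2,4}:  v_{2} + v_{4} = v_{1} + v_{3}  ⇒ sig = (2;(1,1))
  • {2,5}:  v_{2} + v_{5} = v_{1} + 2·v_{3} + v_{8}  ⇒ sig = (2;(1,1,2))
  • {0,5,7}:  v_{0} + v_{5} + v_{7} = v_{3}  ⇒ sig = (3;(1))
  • {1,3,6}:  v_{1} + v_{3} + v_{6} = v_{4}  ⇒ sig = (3;(1))
  • {3,4,8}:  v_{3} + v_{4} + v_{8} = v_{5}  ⇒ sig = (3;(1))
  • {1,5,6}:  v_{1} + v_{5} + v_{6} = 2·v_{4} + v_{8}  ⇒ sig = (3;(1,2))
  • {0,4,7,8}:  v_{0} + v_{4} + v_{7} + v_{8} = 0  ⇒ sig = (4;())
  • {0,1,3,7,8}:  v_{0} + v_{1} + v_{3} + v_{7} + v_{8} = v_{2}  ⇒ sig = (5;(1))

so the primitive-relation signature multiset is
[(2;()), (2;(1,1)), (2;(1,1,2)), (3;(1)), (3;(1)), (3;(1)), (3;(1,2)), (4;()), (5;(1))]
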